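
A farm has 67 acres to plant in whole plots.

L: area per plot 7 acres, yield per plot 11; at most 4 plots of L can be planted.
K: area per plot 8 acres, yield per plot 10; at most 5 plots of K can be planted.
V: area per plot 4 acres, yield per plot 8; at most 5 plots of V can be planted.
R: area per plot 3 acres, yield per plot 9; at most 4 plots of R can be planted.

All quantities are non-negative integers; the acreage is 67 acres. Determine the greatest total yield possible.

122

4×L, 1×K, 4×V, and 4×R: area 64 ≤ 67, yield 4·11 + 1·10 + 4·8 + 4·9 = 122.
3×L, 2×K, 4×V, and 4×R: area 65 ≤ 67, yield 3·11 + 2·10 + 4·8 + 4·9 = 121.
Best is 122.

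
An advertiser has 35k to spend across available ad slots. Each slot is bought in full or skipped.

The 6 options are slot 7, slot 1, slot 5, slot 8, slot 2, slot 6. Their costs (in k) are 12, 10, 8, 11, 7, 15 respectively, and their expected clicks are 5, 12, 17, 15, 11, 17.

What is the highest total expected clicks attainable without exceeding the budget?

49

Take slot 5, slot 8, and slot 6: cost 8 + 11 + 15 = 34 ≤ 35, expected clicks 17 + 15 + 17 = 49.
No other feasible combination does better.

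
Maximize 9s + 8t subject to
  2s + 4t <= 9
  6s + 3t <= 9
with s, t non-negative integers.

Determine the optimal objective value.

The continuous relaxation peaks at (0.5, 2) with value 20.50; rounding to a feasible lattice point costs some objective.
(s,t)=(1,1): 2·1+4·1=6≤9, 6·1+3·1=9≤9, objective 17.
(s,t)=(0,2): 2·0+4·2=8≤9, 6·0+3·2=6≤9, objective 16.
(s,t)=(1,0): 2·1+4·0=2≤9, 6·1+3·0=6≤9, objective 9.
Maximum is 17 at (s,t)=(1,1).

17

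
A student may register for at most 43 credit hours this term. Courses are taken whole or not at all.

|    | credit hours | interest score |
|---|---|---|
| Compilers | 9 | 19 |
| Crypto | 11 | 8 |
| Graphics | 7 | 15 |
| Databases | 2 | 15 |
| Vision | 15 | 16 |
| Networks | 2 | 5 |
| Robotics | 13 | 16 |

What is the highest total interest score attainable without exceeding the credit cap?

Allowing fractional choices, the relaxed optimum would be about 80.7, but courses are indivisible.
Compilers + Crypto + Graphics + Databases + Robotics: credit hours 9 + 11 + 7 + 2 + 13 = 42 ≤ 43, interest score 19 + 8 + 15 + 15 + 16 = 73.
Compilers + Databases + Vision + Networks + Robotics: credit hours 9 + 2 + 15 + 2 + 13 = 41 ≤ 43, interest score 19 + 15 + 16 + 5 + 16 = 71.
Best is Compilers, Crypto, Graphics, Databases, and Robotics with total interest score 73.

73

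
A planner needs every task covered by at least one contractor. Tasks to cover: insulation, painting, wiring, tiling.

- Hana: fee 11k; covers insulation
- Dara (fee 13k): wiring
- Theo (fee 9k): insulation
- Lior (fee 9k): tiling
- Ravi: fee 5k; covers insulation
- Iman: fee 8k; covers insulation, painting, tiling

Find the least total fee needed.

This is an integer covering problem.
Choose Dara and Iman: together they cover insulation, painting, wiring, tiling — every task.
Total fee: 13 + 8 = 21.
No cover costs less than 21.

21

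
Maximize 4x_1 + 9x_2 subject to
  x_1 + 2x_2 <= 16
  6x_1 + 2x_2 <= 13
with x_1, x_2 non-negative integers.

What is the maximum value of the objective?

(x_1,x_2)=(0,6): 1·0+2·6=12≤16, 6·0+2·6=12≤13, objective 54.
(x_1,x_2)=(0,5): 1·0+2·5=10≤16, 6·0+2·5=10≤13, objective 45.
No feasible integer point exceeds 54.

54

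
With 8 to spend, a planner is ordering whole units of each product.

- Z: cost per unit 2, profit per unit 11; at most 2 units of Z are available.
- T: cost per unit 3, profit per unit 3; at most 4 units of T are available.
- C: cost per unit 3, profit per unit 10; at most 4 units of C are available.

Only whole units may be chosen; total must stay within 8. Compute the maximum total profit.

32

2×Z and 1×C: cost 7 ≤ 8, profit 2·11 + 1·10 = 32.
1×Z and 2×C: cost 8 ≤ 8, profit 1·11 + 2·10 = 31.
Best is 32.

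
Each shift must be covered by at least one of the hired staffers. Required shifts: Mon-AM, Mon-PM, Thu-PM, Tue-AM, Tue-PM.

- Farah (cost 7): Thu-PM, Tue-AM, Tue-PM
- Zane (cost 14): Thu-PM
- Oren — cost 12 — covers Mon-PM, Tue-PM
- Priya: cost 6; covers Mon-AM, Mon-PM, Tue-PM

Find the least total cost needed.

Choose Farah and Priya: together they cover Mon-AM, Mon-PM, Thu-PM, Tue-AM, Tue-PM — every shift.
Total cost: 7 + 6 = 13.
No cover costs less than 13.

13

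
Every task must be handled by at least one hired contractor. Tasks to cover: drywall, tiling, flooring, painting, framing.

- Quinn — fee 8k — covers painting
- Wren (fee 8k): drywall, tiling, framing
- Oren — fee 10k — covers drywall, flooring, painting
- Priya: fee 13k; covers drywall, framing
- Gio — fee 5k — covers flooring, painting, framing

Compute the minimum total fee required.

This is an integer covering problem.
Choose Wren and Gio: together they cover drywall, tiling, flooring, painting, framing — every task.
Total fee: 8 + 5 = 13.
No cover costs less than 13.

13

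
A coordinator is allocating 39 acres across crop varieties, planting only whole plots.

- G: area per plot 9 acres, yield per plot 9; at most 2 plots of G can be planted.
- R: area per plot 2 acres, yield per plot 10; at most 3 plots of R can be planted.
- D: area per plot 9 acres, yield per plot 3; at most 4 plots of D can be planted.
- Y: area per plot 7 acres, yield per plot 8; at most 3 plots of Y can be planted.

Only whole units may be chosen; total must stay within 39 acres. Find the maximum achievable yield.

64

Take 2×G, 3×R, and 2×Y: area 38 ≤ 39, yield 2·9 + 3·10 + 2·8 = 64.
R has the best ratio (10/2) and is taken to its limit of 3; remaining capacity is filled optimally with the others.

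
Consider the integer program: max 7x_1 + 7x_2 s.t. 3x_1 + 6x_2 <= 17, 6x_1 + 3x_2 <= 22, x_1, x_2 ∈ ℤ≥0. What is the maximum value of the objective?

(x_1,x_2)=(3,1): 3·3+6·1=15≤17, 6·3+3·1=21≤22, objective 28.
(x_1,x_2)=(2,1): 3·2+6·1=12≤17, 6·2+3·1=15≤22, objective 21.
(x_1,x_2)=(3,0): 3·3+6·0=9≤17, 6·3+3·0=18≤22, objective 21.
The best lattice point is (3,1), giving 28.

28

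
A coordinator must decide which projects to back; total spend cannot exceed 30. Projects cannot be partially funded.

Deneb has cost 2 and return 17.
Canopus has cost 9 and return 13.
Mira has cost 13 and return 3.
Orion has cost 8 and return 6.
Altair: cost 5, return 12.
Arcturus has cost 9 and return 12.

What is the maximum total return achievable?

54

This is an integer program with binary decision variables.
Allowing fractional choices, the relaxed optimum would be about 57.8, but projects are indivisible.
Deneb + Canopus + Orion + Arcturus: cost 2 + 9 + 8 + 9 = 28 ≤ 30, return 17 + 13 + 6 + 12 = 48.
Deneb + Canopus + Orion + Altair: cost 2 + 9 + 8 + 5 = 24 ≤ 30, return 17 + 13 + 6 + 12 = 48.
Deneb + Canopus + Altair + Arcturus: cost 2 + 9 + 5 + 9 = 25 ≤ 30, return 17 + 13 + 12 + 12 = 54.
Best is Deneb, Canopus, Altair, and Arcturus with total return 54.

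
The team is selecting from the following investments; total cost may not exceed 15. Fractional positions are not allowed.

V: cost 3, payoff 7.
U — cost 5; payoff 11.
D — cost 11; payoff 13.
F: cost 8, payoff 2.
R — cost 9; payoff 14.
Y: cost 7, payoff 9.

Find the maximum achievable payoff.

Allowing fractional choices, the relaxed optimum would be about 28.9, but investments are indivisible.
U + R: cost 5 + 9 = 14 ≤ 15, payoff 11 + 14 = 25.
V + U + Y: cost 3 + 5 + 7 = 15 ≤ 15, payoff 7 + 11 + 9 = 27.
Best is V, U, and Y with total payoff 27.

27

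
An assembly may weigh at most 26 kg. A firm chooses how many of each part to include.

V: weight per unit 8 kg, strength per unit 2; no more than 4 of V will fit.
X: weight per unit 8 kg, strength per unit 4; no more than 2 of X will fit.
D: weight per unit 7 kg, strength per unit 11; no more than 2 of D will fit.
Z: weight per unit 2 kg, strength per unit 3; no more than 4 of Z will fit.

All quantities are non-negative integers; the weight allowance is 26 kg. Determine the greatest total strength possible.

34

D has the best ratio (11/7); taking only D gives at most 2×11 = 22 (stopped by the supply cap of 2).
Mixing does better — 2×D and 4×Z: weight 22 ≤ 26, strength 2·11 + 4·3 = 34.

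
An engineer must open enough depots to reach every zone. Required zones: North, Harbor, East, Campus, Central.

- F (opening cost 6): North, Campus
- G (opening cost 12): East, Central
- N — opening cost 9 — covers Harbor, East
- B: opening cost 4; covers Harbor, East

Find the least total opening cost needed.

22

This is a weighted set-cover instance.
Choose F, G, and B: together they cover North, Harbor, East, Campus, Central — every zone.
Total opening cost: 6 + 12 + 4 = 22.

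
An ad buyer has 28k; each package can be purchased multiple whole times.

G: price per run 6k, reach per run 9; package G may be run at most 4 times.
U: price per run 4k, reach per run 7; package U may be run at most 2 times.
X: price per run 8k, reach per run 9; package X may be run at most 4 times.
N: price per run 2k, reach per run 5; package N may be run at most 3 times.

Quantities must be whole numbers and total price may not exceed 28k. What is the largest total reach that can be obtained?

49

3×G, 1×U, and 3×N: price 28 ≤ 28, reach 3·9 + 1·7 + 3·5 = 49.
1×G, 2×U, 1×X, and 3×N: price 28 ≤ 28, reach 1·9 + 2·7 + 1·9 + 3·5 = 47.
Best is 49.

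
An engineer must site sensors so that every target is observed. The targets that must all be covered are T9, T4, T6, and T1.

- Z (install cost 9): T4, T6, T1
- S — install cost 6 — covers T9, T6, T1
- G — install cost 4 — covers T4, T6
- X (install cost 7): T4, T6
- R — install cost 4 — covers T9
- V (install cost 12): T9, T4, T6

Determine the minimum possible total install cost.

Choose S and G: together they cover T9, T4, T6, T1 — every target.
Total install cost: 6 + 4 = 10.

10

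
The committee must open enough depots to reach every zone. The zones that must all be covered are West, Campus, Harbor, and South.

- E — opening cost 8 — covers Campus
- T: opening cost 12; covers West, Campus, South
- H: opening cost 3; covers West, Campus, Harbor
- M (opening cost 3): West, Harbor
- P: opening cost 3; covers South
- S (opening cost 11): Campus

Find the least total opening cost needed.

6

This is an integer covering problem.
Choose H and P: together they cover West, Campus, Harbor, South — every zone.
Total opening cost: 3 + 3 = 6.
No cover costs less than 6.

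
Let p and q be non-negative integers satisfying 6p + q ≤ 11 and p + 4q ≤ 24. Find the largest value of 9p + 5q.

Relaxing integrality, the LP optimum is 36.74 at (p,q) = (0.87, 5.78), which is not an integer point.
(p,q)=(1,5): 6·1+1·5=11≤11, 1·1+4·5=21≤24, objective 34.
(p,q)=(0,6): 6·0+1·6=6≤11, 1·0+4·6=24≤24, objective 30.
The best lattice point is (1,5), giving 34.

34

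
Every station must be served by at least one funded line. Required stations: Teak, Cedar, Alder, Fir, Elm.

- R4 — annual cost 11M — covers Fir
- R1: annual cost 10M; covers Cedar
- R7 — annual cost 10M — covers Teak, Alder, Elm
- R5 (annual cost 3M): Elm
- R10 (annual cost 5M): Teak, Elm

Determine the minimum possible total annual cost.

The greedy cost-per-new-station heuristic would pick R10, R1, R7, and R4 for 36, but a cheaper cover exists.
Choose R4, R1, and R7: together they cover Teak, Cedar, Alder, Fir, Elm — every station.
Total annual cost: 11 + 10 + 10 = 31.
No cover costs less than 31.

31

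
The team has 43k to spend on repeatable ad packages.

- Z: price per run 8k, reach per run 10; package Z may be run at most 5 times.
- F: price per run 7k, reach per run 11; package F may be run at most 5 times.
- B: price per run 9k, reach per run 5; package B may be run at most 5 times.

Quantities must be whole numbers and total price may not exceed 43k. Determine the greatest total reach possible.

65

Take 1×Z and 5×F: price 43 ≤ 43, reach 1·10 + 5·11 = 65.
F has the best ratio (11/7) and is taken to its limit of 5; remaining capacity is filled optimally with the others.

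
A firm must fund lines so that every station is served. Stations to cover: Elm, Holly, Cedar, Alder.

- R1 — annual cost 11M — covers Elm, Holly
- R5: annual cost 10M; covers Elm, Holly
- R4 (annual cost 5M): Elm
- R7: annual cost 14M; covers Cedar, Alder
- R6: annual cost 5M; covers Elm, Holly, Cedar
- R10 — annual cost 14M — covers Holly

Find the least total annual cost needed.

19

Choose R7 and R6: together they cover Elm, Holly, Cedar, Alder — every station.
Total annual cost: 14 + 5 = 19.
No cover costs less than 19.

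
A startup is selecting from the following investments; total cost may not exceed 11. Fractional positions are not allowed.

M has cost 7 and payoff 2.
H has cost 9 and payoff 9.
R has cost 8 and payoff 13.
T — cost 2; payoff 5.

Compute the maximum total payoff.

Allowing fractional choices, the relaxed optimum would be about 19.0, but investments are indivisible.
R: cost 8 ≤ 11, payoff 13.
R + T: cost 8 + 2 = 10 ≤ 11, payoff 13 + 5 = 18.
H + T: cost 9 + 2 = 11 ≤ 11, payoff 9 + 5 = 14.
Best is R and T with total payoff 18.

18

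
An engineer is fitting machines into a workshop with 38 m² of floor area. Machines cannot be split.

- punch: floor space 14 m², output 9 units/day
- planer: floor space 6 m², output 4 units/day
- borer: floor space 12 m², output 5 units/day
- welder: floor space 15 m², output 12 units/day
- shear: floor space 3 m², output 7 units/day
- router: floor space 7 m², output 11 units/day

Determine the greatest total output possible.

35

Take borer, welder, shear, and router: floor space 12 + 15 + 3 + 7 = 37 ≤ 38, output 5 + 12 + 7 + 11 = 35.
No other feasible combination does better.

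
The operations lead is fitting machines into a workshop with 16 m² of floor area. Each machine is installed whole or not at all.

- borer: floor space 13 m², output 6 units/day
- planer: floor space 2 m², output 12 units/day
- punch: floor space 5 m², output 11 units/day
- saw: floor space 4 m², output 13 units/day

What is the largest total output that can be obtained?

planer + punch + saw: floor space 2 + 5 + 4 = 11 ≤ 16, output 12 + 11 + 13 = 36.
punch + saw: floor space 5 + 4 = 9 ≤ 16, output 11 + 13 = 24.
planer + saw: floor space 2 + 4 = 6 ≤ 16, output 12 + 13 = 25.
Best is planer, punch, and saw with total output 36.

36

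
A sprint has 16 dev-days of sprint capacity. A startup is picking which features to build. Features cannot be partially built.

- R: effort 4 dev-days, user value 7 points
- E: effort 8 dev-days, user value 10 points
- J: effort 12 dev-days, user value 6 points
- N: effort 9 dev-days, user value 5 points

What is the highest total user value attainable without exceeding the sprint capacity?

Treat it as a binary knapsack problem.
Take R and E: effort 4 + 8 = 12 ≤ 16, user value 7 + 10 = 17.
No other feasible combination does better.

17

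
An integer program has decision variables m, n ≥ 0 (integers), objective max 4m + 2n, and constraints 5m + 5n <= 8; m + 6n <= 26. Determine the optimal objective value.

4

(m,n)=(1,0): 5·1+5·0=5≤8, 1·1+6·0=1≤26, objective 4.
(m,n)=(0,1): 5·0+5·1=5≤8, 1·0+6·1=6≤26, objective 2.
(m,n)=(0,0): 5·0+5·0=0≤8, 1·0+6·0=0≤26, objective 0.
No feasible integer point exceeds 4.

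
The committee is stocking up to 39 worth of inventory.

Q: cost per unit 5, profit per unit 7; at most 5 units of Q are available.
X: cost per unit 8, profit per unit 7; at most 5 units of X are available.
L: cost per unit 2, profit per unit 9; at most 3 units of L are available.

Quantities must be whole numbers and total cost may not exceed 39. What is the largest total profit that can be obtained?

69

This is a bounded integer knapsack.
5×Q, 1×X, and 3×L: cost 39 ≤ 39, profit 5·7 + 1·7 + 3·9 = 69.
3×Q, 2×X, and 3×L: cost 37 ≤ 39, profit 3·7 + 2·7 + 3·9 = 62.
Best is 69.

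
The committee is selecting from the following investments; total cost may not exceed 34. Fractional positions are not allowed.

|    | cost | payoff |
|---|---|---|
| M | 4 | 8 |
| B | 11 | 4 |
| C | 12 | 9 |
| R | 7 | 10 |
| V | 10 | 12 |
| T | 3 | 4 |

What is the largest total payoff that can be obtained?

Take M, C, R, and V: cost 4 + 12 + 7 + 10 = 33 ≤ 34, payoff 8 + 9 + 10 + 12 = 39.
No other feasible combination does better.

39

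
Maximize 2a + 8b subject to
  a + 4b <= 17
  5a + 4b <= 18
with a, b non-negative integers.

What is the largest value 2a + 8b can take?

(a,b)=(0,4): 1·0+4·4=16≤17, 5·0+4·4=16≤18, objective 32.
(a,b)=(1,3): 1·1+4·3=13≤17, 5·1+4·3=17≤18, objective 26.
(a,b)=(0,3): 1·0+4·3=12≤17, 5·0+4·3=12≤18, objective 24.
No feasible integer point exceeds 32.

32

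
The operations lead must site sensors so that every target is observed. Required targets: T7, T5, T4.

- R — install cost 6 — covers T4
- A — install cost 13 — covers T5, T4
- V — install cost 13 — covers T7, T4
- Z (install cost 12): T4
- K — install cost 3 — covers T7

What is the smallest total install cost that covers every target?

16

This is an integer covering problem.
The greedy cost-per-new-target heuristic would pick K, R, and A for 22, but a cheaper cover exists.
Choose A and K: together they cover T7, T5, T4 — every target.
Total install cost: 13 + 3 = 16.
No cover costs less than 16.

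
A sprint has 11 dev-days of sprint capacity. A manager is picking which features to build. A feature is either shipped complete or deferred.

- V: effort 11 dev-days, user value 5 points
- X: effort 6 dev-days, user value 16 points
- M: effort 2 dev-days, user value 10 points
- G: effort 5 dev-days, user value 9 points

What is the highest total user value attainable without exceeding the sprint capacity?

Allowing fractional choices, the relaxed optimum would be about 31.4, but features are indivisible.
X + G: effort 6 + 5 = 11 ≤ 11, user value 16 + 9 = 25.
X + M: effort 6 + 2 = 8 ≤ 11, user value 16 + 10 = 26.
Best is X and M with total user value 26.

26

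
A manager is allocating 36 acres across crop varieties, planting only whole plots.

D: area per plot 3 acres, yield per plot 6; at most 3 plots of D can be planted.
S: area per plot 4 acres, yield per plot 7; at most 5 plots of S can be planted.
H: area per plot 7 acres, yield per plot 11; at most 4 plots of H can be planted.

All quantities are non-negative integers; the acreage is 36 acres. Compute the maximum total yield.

This is a bounded integer knapsack.
D has the best ratio (6/3); taking only D gives at most 3×6 = 18 (stopped by the supply cap of 3).
Mixing does better — 3×D, 5×S, and 1×H: area 36 ≤ 36, yield 3·6 + 5·7 + 1·11 = 64.

64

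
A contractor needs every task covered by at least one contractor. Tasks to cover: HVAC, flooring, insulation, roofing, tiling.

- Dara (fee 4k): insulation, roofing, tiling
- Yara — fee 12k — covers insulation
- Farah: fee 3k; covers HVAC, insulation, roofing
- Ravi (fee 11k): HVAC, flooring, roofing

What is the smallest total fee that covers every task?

15

The greedy cost-per-new-task heuristic would pick Farah, Dara, and Ravi for 18, but a cheaper cover exists.
Choose Dara and Ravi: together they cover HVAC, flooring, insulation, roofing, tiling — every task.
Total fee: 4 + 11 = 15.
No cover costs less than 15.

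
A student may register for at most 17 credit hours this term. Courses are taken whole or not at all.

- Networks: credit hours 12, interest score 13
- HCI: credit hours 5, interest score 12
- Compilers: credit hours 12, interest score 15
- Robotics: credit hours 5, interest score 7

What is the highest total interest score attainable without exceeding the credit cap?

Take HCI and Compilers: credit hours 5 + 12 = 17 ≤ 17, interest score 12 + 15 = 27.
No other feasible combination does better.

27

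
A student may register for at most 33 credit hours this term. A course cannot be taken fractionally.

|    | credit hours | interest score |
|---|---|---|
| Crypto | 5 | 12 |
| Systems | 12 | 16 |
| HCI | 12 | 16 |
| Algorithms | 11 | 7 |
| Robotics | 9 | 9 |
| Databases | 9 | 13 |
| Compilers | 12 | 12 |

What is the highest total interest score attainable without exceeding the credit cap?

45

Take Systems, HCI, and Databases: credit hours 12 + 12 + 9 = 33 ≤ 33, interest score 16 + 16 + 13 = 45.
No other feasible combination does better.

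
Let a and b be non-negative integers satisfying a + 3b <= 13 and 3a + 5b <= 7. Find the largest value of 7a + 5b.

14

The continuous relaxation peaks at (2.33, 0) with value 16.33; rounding to a feasible lattice point costs some objective.
(a,b)=(2,0): 1·2+3·0=2≤13, 3·2+5·0=6≤7, objective 14.
(a,b)=(1,0): 1·1+3·0=1≤13, 3·1+5·0=3≤7, objective 7.
The best lattice point is (2,0), giving 14.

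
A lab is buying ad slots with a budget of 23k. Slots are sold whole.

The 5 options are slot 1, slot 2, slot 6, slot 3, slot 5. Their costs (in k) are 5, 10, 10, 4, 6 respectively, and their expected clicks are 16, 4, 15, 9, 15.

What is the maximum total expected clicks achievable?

46

Treat it as a binary knapsack problem.
slot 1 + slot 6 + slot 3: cost 5 + 10 + 4 = 19 ≤ 23, expected clicks 16 + 15 + 9 = 40.
slot 1 + slot 3 + slot 5: cost 5 + 4 + 6 = 15 ≤ 23, expected clicks 16 + 9 + 15 = 40.
slot 1 + slot 6 + slot 5: cost 5 + 10 + 6 = 21 ≤ 23, expected clicks 16 + 15 + 15 = 46.
Best is slot 1, slot 6, and slot 5 with total expected clicks 46.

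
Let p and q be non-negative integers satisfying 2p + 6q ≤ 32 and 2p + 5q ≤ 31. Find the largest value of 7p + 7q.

Relaxing integrality, the LP optimum is 108.50 at (p,q) = (15.5, 0), which is not an integer point.
(p,q)=(15,0): 2·15+6·0=30≤32, 2·15+5·0=30≤31, objective 105.
(p,q)=(14,0): 2·14+6·0=28≤32, 2·14+5·0=28≤31, objective 98.
Maximum is 105 at (p,q)=(15,0).

105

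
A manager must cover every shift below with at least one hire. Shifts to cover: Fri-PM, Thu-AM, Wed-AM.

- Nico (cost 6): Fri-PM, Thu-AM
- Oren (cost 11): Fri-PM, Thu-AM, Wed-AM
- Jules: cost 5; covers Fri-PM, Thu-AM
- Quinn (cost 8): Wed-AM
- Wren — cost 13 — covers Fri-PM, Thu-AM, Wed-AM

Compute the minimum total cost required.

11

This is a weighted set-cover instance.
The greedy cost-per-new-shift heuristic would pick Jules and Quinn for 13, but a cheaper cover exists.
Oren alone covers Fri-PM, Thu-AM, Wed-AM — every shift.
Total cost: 11.
No cover costs less than 11.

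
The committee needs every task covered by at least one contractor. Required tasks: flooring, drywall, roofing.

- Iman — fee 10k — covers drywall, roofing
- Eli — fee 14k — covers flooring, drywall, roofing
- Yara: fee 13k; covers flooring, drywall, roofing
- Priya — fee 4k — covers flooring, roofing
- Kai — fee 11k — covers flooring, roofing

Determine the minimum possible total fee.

This is a weighted set-cover instance.
The greedy cost-per-new-task heuristic would pick Priya and Iman for 14, but a cheaper cover exists.
Yara alone covers flooring, drywall, roofing — every task.
Total fee: 13.
No cover costs less than 13.

13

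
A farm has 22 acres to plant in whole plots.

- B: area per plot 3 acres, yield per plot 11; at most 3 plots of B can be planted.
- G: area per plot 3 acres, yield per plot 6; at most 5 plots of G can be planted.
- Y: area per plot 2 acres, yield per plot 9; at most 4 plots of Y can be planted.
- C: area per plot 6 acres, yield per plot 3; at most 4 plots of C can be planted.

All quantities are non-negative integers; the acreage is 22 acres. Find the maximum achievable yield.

Take 3×B, 1×G, and 4×Y: area 20 ≤ 22, yield 3·11 + 1·6 + 4·9 = 75.
Y has the best ratio (9/2) and is taken to its limit of 4; remaining capacity is filled optimally with the others.

75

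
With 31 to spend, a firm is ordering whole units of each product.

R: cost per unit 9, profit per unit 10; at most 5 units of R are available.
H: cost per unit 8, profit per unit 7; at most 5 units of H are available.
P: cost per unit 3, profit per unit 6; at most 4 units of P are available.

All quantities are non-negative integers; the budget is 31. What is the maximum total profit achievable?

44

This is a bounded integer knapsack.
2×R and 4×P: cost 30 ≤ 31, profit 2·10 + 4·6 = 44.
1×R, 1×H, and 4×P: cost 29 ≤ 31, profit 1·10 + 1·7 + 4·6 = 41.
Best is 44.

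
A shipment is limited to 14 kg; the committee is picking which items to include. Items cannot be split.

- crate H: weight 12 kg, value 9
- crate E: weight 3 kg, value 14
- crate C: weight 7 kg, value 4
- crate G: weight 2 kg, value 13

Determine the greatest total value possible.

31

This is a 0-1 knapsack instance.
Allowing fractional choices, the relaxed optimum would be about 33.8, but items are indivisible.
crate E + crate G: weight 3 + 2 = 5 ≤ 14, value 14 + 13 = 27.
crate E + crate C + crate G: weight 3 + 7 + 2 = 12 ≤ 14, value 14 + 4 + 13 = 31.
Best is crate E, crate C, and crate G with total value 31.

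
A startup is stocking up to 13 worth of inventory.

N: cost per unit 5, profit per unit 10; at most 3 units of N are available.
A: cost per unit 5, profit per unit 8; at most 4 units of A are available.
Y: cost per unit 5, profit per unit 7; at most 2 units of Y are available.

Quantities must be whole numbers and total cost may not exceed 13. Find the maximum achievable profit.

Take 2×N: cost 10 ≤ 13, profit 2·10 = 20.
No other integer combination yields more.

20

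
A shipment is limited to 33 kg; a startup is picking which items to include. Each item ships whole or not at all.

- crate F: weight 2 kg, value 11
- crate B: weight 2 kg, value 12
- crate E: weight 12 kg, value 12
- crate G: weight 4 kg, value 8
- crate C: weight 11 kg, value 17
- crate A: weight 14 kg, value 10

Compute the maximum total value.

This is an integer program with binary decision variables.
Allowing fractional choices, the relaxed optimum would be about 61.4, but items are indivisible.
crate F + crate B + crate G + crate C + crate A: weight 2 + 2 + 4 + 11 + 14 = 33 ≤ 33, value 11 + 12 + 8 + 17 + 10 = 58.
crate F + crate B + crate E + crate C: weight 2 + 2 + 12 + 11 = 27 ≤ 33, value 11 + 12 + 12 + 17 = 52.
crate F + crate B + crate E + crate G + crate C: weight 2 + 2 + 12 + 4 + 11 = 31 ≤ 33, value 11 + 12 + 12 + 8 + 17 = 60.
Best is crate F, crate B, crate E, crate G, and crate C with total value 60.

60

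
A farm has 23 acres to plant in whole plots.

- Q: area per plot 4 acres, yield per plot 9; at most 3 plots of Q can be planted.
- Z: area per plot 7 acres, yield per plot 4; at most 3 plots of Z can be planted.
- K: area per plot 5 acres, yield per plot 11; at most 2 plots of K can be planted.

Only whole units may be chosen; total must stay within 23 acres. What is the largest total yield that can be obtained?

49

Q has the best ratio (9/4); taking only Q gives at most 3×9 = 27 (stopped by the supply cap of 3).
Mixing does better — 3×Q and 2×K: area 22 ≤ 23, yield 3·9 + 2·11 = 49.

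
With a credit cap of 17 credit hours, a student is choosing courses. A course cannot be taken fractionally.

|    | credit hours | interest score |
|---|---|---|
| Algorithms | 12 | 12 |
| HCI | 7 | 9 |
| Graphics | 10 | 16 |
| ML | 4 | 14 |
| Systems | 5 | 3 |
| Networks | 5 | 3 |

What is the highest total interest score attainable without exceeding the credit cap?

Take Graphics and ML: credit hours 10 + 4 = 14 ≤ 17, interest score 16 + 14 = 30.
No other feasible combination does better.

30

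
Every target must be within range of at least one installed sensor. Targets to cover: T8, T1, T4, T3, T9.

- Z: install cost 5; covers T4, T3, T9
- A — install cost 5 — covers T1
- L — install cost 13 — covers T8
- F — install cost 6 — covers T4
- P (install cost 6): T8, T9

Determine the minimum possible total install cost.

Choose Z, A, and P: together they cover T8, T1, T4, T3, T9 — every target.
Total install cost: 5 + 5 + 6 = 16.
No cover costs less than 16.

16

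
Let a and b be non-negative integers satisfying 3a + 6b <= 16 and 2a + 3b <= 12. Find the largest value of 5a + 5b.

25

The continuous relaxation peaks at (5.33, 0) with value 26.67; rounding to a feasible lattice point costs some objective.
(a,b)=(5,0): 3·5+6·0=15≤16, 2·5+3·0=10≤12, objective 25.
(a,b)=(4,0): 3·4+6·0=12≤16, 2·4+3·0=8≤12, objective 20.
The best lattice point is (5,0), giving 25.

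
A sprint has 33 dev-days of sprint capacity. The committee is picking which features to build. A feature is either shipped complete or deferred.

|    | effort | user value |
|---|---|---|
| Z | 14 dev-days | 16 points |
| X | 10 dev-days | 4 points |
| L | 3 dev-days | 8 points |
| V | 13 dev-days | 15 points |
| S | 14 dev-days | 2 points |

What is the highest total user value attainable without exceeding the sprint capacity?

This is an integer program with binary decision variables.
Take Z, L, and V: effort 14 + 3 + 13 = 30 ≤ 33, user value 16 + 8 + 15 = 39.
No other feasible combination does better.

39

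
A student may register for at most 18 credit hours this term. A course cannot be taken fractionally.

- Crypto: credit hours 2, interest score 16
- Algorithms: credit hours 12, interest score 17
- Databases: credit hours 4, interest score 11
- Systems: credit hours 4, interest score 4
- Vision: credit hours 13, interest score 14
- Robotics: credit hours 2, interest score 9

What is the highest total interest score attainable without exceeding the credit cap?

44

This is an integer program with binary decision variables.
Take Crypto, Algorithms, and Databases: credit hours 2 + 12 + 4 = 18 ≤ 18, interest score 16 + 17 + 11 = 44.
No other feasible combination does better.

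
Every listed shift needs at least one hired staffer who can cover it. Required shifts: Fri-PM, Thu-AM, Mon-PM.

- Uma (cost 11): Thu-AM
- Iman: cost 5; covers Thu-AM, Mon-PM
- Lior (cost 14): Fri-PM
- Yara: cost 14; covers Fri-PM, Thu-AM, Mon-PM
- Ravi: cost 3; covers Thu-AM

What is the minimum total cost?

The greedy cost-per-new-shift heuristic would pick Iman and Lior for 19, but a cheaper cover exists.
Yara alone covers Fri-PM, Thu-AM, Mon-PM — every shift.
Total cost: 14.
No cover costs less than 14.

14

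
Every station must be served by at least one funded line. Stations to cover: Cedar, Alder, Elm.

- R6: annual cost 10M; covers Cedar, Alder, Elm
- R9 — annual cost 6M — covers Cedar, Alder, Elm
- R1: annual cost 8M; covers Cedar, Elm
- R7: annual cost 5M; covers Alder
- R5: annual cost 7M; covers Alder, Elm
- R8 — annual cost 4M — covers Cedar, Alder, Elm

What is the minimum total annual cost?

4

R8 alone covers Cedar, Alder, Elm — every station.
Total annual cost: 4.
No cover costs less than 4.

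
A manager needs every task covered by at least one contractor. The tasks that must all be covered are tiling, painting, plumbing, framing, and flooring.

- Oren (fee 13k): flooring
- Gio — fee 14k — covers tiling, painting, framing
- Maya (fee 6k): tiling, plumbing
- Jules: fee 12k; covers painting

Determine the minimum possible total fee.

Choose Oren, Gio, and Maya: together they cover tiling, painting, plumbing, framing, flooring — every task.
Total fee: 13 + 14 + 6 = 33.

33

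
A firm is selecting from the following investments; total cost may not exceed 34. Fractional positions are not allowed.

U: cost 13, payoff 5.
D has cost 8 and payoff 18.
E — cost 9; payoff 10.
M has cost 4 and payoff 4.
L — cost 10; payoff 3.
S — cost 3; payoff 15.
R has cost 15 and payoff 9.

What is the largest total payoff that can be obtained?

Allowing fractional choices, the relaxed optimum would be about 53.0, but investments are indivisible.
D + E + M + L + S: cost 8 + 9 + 4 + 10 + 3 = 34 ≤ 34, payoff 18 + 10 + 4 + 3 + 15 = 50.
D + E + M + S: cost 8 + 9 + 4 + 3 = 24 ≤ 34, payoff 18 + 10 + 4 + 15 = 47.
U + D + E + S: cost 13 + 8 + 9 + 3 = 33 ≤ 34, payoff 5 + 18 + 10 + 15 = 48.
Best is D, E, M, L, and S with total payoff 50.

50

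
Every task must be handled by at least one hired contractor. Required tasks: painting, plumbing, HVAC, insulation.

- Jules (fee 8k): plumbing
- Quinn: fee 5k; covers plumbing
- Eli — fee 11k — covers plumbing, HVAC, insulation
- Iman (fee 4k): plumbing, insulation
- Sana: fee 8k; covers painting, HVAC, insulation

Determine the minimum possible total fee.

12

Choose Iman and Sana: together they cover painting, plumbing, HVAC, insulation — every task.
Total fee: 4 + 8 = 12.
No cover costs less than 12.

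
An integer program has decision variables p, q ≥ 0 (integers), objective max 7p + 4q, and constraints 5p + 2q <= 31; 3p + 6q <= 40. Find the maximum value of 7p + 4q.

47

(p,q)=(5,3): 5·5+2·3=31≤31, 3·5+6·3=33≤40, objective 47.
(p,q)=(4,4): 5·4+2·4=28≤31, 3·4+6·4=36≤40, objective 44.
No feasible integer point exceeds 47.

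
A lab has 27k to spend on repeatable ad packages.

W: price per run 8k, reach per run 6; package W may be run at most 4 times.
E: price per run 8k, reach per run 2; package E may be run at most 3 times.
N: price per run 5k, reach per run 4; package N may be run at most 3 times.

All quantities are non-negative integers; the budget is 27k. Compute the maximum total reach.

20

N has the best ratio (4/5); taking only N gives at most 3×4 = 12 (stopped by the supply cap of 3).
Mixing does better — 2×W and 2×N: price 26 ≤ 27, reach 2·6 + 2·4 = 20.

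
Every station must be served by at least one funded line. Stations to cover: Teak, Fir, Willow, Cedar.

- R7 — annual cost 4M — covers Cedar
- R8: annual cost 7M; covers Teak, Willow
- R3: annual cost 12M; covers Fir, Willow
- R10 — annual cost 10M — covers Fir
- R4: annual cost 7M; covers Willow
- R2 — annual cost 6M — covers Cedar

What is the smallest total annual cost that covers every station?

This is an integer covering problem.
Choose R7, R8, and R10: together they cover Teak, Fir, Willow, Cedar — every station.
Total annual cost: 4 + 7 + 10 = 21.

21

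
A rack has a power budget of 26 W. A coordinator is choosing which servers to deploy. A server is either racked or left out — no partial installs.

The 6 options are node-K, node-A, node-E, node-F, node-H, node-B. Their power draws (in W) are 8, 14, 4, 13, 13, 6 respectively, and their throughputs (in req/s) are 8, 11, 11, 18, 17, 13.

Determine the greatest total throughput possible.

node-E + node-H + node-B: power draw 4 + 13 + 6 = 23 ≤ 26, throughput 11 + 17 + 13 = 41.
node-E + node-F + node-B: power draw 4 + 13 + 6 = 23 ≤ 26, throughput 11 + 18 + 13 = 42.
node-K + node-E + node-F: power draw 8 + 4 + 13 = 25 ≤ 26, throughput 8 + 11 + 18 = 37.
Best is node-E, node-F, and node-B with total throughput 42.

42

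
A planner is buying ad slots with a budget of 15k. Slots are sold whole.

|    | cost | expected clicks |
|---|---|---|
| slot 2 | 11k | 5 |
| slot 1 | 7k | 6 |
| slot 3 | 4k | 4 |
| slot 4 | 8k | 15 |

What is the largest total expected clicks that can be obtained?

21

Allowing fractional choices, the relaxed optimum would be about 21.6, but ad slots are indivisible.
slot 1 + slot 4: cost 7 + 8 = 15 ≤ 15, expected clicks 6 + 15 = 21.
slot 3 + slot 4: cost 4 + 8 = 12 ≤ 15, expected clicks 4 + 15 = 19.
Best is slot 1 and slot 4 with total expected clicks 21.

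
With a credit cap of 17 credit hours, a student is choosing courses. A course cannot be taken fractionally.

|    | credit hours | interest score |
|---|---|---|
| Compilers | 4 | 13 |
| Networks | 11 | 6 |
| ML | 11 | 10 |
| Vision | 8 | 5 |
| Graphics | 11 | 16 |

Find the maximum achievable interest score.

29

This is a 0-1 knapsack instance.
Allowing fractional choices, the relaxed optimum would be about 30.8, but courses are indivisible.
Compilers + ML: credit hours 4 + 11 = 15 ≤ 17, interest score 13 + 10 = 23.
Compilers + Networks: credit hours 4 + 11 = 15 ≤ 17, interest score 13 + 6 = 19.
Compilers + Graphics: credit hours 4 + 11 = 15 ≤ 17, interest score 13 + 16 = 29.
Best is Compilers and Graphics with total interest score 29.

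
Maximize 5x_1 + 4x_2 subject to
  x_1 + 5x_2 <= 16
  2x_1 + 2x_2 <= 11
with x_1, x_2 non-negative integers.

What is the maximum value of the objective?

25

The continuous relaxation peaks at (5.5, 0) with value 27.50; rounding to a feasible lattice point costs some objective.
(x_1,x_2)=(5,0) is feasible, giving 25.
(x_1,x_2)=(4,1) is feasible, giving 24.
(x_1,x_2)=(4,0) is feasible, giving 20.
Maximum is 25 at (x_1,x_2)=(5,0).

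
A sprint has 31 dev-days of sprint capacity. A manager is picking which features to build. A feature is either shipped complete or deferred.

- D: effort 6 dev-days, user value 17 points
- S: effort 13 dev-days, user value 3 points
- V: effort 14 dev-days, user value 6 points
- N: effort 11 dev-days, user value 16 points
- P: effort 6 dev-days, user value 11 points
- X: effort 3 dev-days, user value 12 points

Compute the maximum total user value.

This is a 0-1 knapsack instance.
Allowing fractional choices, the relaxed optimum would be about 58.1, but features are indivisible.
D + V + P + X: effort 6 + 14 + 6 + 3 = 29 ≤ 31, user value 17 + 6 + 11 + 12 = 46.
D + N + P + X: effort 6 + 11 + 6 + 3 = 26 ≤ 31, user value 17 + 16 + 11 + 12 = 56.
Best is D, N, P, and X with total user value 56.

56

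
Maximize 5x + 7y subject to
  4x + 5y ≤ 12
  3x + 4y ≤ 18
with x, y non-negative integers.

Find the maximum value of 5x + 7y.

Relaxing integrality, the LP optimum is 16.80 at (x,y) = (0, 2.4), which is not an integer point.
(x,y)=(3,0): 4·3+5·0=12≤12, 3·3+4·0=9≤18, objective 15.
(x,y)=(0,2): 4·0+5·2=10≤12, 3·0+4·2=8≤18, objective 14.
(x,y)=(1,1): 4·1+5·1=9≤12, 3·1+4·1=7≤18, objective 12.
(x,y)=(2,0): 4·2+5·0=8≤12, 3·2+4·0=6≤18, objective 10.
The best lattice point is (3,0), giving 15.

15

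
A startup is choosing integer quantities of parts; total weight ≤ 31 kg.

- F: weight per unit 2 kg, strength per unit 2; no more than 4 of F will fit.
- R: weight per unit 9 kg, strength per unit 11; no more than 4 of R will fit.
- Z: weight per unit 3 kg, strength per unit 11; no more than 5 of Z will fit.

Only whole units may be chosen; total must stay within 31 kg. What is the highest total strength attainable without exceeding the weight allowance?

72

Z has the best ratio (11/3); taking only Z gives at most 5×11 = 55 (stopped by the supply cap of 5).
Mixing does better — 3×F, 1×R, and 5×Z: weight 30 ≤ 31, strength 3·2 + 1·11 + 5·11 = 72.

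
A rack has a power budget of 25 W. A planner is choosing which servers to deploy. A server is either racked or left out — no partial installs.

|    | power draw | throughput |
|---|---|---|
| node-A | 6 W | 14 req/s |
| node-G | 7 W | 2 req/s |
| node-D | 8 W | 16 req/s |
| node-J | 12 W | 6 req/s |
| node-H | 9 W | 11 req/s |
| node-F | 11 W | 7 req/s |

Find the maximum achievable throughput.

Take node-A, node-D, and node-H: power draw 6 + 8 + 9 = 23 ≤ 25, throughput 14 + 16 + 11 = 41.
No other feasible combination does better.

41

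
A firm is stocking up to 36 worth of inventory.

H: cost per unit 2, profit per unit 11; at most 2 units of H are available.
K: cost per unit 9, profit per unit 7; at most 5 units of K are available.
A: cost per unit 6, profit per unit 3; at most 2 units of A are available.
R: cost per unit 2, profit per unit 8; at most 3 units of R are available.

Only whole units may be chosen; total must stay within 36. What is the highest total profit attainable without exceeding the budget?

H has the best ratio (11/2); taking only H gives at most 2×11 = 22 (stopped by the supply cap of 2).
Mixing does better — 2×H, 2×K, 1×A, and 3×R: cost 34 ≤ 36, profit 2·11 + 2·7 + 1·3 + 3·8 = 63.

63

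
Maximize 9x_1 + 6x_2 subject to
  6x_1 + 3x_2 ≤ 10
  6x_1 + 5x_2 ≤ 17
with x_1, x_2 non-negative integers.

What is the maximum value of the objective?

18

The continuous relaxation peaks at (0, 3.33) with value 20.00; rounding to a feasible lattice point costs some objective.
(x_1,x_2)=(0,3) is feasible, giving 18.
(x_1,x_2)=(0,2) is feasible, giving 12.
Maximum is 18 at (x_1,x_2)=(0,3).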